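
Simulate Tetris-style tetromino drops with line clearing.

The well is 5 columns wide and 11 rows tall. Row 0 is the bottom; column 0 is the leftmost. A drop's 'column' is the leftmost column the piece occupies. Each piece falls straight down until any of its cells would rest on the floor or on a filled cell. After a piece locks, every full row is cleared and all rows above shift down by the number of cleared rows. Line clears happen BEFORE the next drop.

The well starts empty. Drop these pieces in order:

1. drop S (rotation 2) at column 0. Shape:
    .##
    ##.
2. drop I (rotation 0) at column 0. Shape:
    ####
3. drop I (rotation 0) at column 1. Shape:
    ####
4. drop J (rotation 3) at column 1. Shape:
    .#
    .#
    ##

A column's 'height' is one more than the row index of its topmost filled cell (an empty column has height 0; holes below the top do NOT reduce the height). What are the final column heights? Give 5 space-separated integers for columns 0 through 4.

Answer: 3 5 7 4 4

Derivation:
Drop 1: S rot2 at col 0 lands with bottom-row=0; cleared 0 line(s) (total 0); column heights now [1 2 2 0 0], max=2
Drop 2: I rot0 at col 0 lands with bottom-row=2; cleared 0 line(s) (total 0); column heights now [3 3 3 3 0], max=3
Drop 3: I rot0 at col 1 lands with bottom-row=3; cleared 0 line(s) (total 0); column heights now [3 4 4 4 4], max=4
Drop 4: J rot3 at col 1 lands with bottom-row=4; cleared 0 line(s) (total 0); column heights now [3 5 7 4 4], max=7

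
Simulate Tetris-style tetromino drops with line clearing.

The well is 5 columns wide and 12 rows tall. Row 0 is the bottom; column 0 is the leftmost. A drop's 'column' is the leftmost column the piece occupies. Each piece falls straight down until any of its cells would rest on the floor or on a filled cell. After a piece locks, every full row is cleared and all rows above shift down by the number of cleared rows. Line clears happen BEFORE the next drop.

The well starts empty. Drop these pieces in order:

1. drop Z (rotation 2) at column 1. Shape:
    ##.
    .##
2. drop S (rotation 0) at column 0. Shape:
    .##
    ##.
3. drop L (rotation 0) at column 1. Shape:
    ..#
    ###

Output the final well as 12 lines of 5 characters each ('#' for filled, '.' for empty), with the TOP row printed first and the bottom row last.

Drop 1: Z rot2 at col 1 lands with bottom-row=0; cleared 0 line(s) (total 0); column heights now [0 2 2 1 0], max=2
Drop 2: S rot0 at col 0 lands with bottom-row=2; cleared 0 line(s) (total 0); column heights now [3 4 4 1 0], max=4
Drop 3: L rot0 at col 1 lands with bottom-row=4; cleared 0 line(s) (total 0); column heights now [3 5 5 6 0], max=6

Answer: .....
.....
.....
.....
.....
.....
...#.
.###.
.##..
##...
.##..
..##.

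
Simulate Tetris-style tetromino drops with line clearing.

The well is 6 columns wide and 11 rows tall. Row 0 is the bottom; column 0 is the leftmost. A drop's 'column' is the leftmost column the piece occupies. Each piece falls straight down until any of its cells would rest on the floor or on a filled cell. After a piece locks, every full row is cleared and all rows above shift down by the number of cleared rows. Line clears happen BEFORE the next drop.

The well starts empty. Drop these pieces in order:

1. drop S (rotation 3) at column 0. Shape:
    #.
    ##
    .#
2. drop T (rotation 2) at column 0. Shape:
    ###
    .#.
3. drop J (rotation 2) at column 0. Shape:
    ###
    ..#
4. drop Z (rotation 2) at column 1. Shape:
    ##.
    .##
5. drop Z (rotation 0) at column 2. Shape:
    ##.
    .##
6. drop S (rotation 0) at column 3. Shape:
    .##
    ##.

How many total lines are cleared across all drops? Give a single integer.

Drop 1: S rot3 at col 0 lands with bottom-row=0; cleared 0 line(s) (total 0); column heights now [3 2 0 0 0 0], max=3
Drop 2: T rot2 at col 0 lands with bottom-row=2; cleared 0 line(s) (total 0); column heights now [4 4 4 0 0 0], max=4
Drop 3: J rot2 at col 0 lands with bottom-row=4; cleared 0 line(s) (total 0); column heights now [6 6 6 0 0 0], max=6
Drop 4: Z rot2 at col 1 lands with bottom-row=6; cleared 0 line(s) (total 0); column heights now [6 8 8 7 0 0], max=8
Drop 5: Z rot0 at col 2 lands with bottom-row=7; cleared 0 line(s) (total 0); column heights now [6 8 9 9 8 0], max=9
Drop 6: S rot0 at col 3 lands with bottom-row=9; cleared 0 line(s) (total 0); column heights now [6 8 9 10 11 11], max=11

Answer: 0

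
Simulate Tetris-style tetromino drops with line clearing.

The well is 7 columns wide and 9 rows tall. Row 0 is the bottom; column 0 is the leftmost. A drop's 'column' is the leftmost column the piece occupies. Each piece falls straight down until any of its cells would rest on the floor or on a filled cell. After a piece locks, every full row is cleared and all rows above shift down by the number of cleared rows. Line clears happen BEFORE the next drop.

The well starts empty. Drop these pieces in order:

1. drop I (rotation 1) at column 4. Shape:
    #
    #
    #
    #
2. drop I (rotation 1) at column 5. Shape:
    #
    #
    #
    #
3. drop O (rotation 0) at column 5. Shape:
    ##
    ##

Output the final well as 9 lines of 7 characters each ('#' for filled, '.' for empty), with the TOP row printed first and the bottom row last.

Drop 1: I rot1 at col 4 lands with bottom-row=0; cleared 0 line(s) (total 0); column heights now [0 0 0 0 4 0 0], max=4
Drop 2: I rot1 at col 5 lands with bottom-row=0; cleared 0 line(s) (total 0); column heights now [0 0 0 0 4 4 0], max=4
Drop 3: O rot0 at col 5 lands with bottom-row=4; cleared 0 line(s) (total 0); column heights now [0 0 0 0 4 6 6], max=6

Answer: .......
.......
.......
.....##
.....##
....##.
....##.
....##.
....##.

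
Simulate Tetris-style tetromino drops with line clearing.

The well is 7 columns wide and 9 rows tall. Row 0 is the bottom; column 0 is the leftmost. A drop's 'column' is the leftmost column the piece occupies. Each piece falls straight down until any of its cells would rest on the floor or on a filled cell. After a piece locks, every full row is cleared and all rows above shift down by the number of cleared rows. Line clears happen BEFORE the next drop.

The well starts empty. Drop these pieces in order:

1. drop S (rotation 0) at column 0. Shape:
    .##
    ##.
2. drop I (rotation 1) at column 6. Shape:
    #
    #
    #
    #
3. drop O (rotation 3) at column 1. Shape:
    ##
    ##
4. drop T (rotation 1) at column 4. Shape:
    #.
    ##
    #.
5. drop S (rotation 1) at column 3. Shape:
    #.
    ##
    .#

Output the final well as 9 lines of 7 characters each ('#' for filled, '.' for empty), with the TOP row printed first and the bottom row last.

Answer: .......
.......
.......
...#...
...##..
.##.#.#
.##.#.#
.##.###
##..#.#

Derivation:
Drop 1: S rot0 at col 0 lands with bottom-row=0; cleared 0 line(s) (total 0); column heights now [1 2 2 0 0 0 0], max=2
Drop 2: I rot1 at col 6 lands with bottom-row=0; cleared 0 line(s) (total 0); column heights now [1 2 2 0 0 0 4], max=4
Drop 3: O rot3 at col 1 lands with bottom-row=2; cleared 0 line(s) (total 0); column heights now [1 4 4 0 0 0 4], max=4
Drop 4: T rot1 at col 4 lands with bottom-row=0; cleared 0 line(s) (total 0); column heights now [1 4 4 0 3 2 4], max=4
Drop 5: S rot1 at col 3 lands with bottom-row=3; cleared 0 line(s) (total 0); column heights now [1 4 4 6 5 2 4], max=6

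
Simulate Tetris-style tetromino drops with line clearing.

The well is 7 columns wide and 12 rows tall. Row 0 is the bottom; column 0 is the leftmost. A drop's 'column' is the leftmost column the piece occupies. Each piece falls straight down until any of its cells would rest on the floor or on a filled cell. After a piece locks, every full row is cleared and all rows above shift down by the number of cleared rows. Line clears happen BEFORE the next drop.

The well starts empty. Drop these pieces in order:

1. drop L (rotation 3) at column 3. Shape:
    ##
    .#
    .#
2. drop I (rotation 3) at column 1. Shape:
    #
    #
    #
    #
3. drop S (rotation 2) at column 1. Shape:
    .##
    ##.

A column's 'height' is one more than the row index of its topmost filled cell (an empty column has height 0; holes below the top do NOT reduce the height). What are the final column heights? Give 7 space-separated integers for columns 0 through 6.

Answer: 0 5 6 6 3 0 0

Derivation:
Drop 1: L rot3 at col 3 lands with bottom-row=0; cleared 0 line(s) (total 0); column heights now [0 0 0 3 3 0 0], max=3
Drop 2: I rot3 at col 1 lands with bottom-row=0; cleared 0 line(s) (total 0); column heights now [0 4 0 3 3 0 0], max=4
Drop 3: S rot2 at col 1 lands with bottom-row=4; cleared 0 line(s) (total 0); column heights now [0 5 6 6 3 0 0], max=6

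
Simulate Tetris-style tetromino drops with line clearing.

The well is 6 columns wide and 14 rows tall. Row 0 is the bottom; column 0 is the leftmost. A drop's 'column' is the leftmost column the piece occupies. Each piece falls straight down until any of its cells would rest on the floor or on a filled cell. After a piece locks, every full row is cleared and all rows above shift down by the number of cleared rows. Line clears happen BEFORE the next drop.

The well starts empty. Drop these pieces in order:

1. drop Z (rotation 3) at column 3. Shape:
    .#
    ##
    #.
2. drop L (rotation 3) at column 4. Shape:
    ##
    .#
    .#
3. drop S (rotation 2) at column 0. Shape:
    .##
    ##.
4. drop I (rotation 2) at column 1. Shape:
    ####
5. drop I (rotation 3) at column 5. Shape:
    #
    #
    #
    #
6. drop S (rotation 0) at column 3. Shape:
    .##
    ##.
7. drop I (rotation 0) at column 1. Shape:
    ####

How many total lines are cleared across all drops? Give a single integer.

Answer: 0

Derivation:
Drop 1: Z rot3 at col 3 lands with bottom-row=0; cleared 0 line(s) (total 0); column heights now [0 0 0 2 3 0], max=3
Drop 2: L rot3 at col 4 lands with bottom-row=1; cleared 0 line(s) (total 0); column heights now [0 0 0 2 4 4], max=4
Drop 3: S rot2 at col 0 lands with bottom-row=0; cleared 0 line(s) (total 0); column heights now [1 2 2 2 4 4], max=4
Drop 4: I rot2 at col 1 lands with bottom-row=4; cleared 0 line(s) (total 0); column heights now [1 5 5 5 5 4], max=5
Drop 5: I rot3 at col 5 lands with bottom-row=4; cleared 0 line(s) (total 0); column heights now [1 5 5 5 5 8], max=8
Drop 6: S rot0 at col 3 lands with bottom-row=7; cleared 0 line(s) (total 0); column heights now [1 5 5 8 9 9], max=9
Drop 7: I rot0 at col 1 lands with bottom-row=9; cleared 0 line(s) (total 0); column heights now [1 10 10 10 10 9], max=10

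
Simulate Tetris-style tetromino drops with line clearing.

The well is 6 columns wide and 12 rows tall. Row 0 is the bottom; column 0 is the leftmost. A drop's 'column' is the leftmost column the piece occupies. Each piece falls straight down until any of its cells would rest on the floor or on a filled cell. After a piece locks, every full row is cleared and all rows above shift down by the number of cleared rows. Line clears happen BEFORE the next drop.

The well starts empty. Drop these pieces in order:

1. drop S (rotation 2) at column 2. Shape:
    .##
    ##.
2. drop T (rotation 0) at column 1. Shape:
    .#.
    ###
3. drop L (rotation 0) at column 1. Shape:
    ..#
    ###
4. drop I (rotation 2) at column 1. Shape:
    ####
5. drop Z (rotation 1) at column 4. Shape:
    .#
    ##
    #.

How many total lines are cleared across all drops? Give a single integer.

Drop 1: S rot2 at col 2 lands with bottom-row=0; cleared 0 line(s) (total 0); column heights now [0 0 1 2 2 0], max=2
Drop 2: T rot0 at col 1 lands with bottom-row=2; cleared 0 line(s) (total 0); column heights now [0 3 4 3 2 0], max=4
Drop 3: L rot0 at col 1 lands with bottom-row=4; cleared 0 line(s) (total 0); column heights now [0 5 5 6 2 0], max=6
Drop 4: I rot2 at col 1 lands with bottom-row=6; cleared 0 line(s) (total 0); column heights now [0 7 7 7 7 0], max=7
Drop 5: Z rot1 at col 4 lands with bottom-row=7; cleared 0 line(s) (total 0); column heights now [0 7 7 7 9 10], max=10

Answer: 0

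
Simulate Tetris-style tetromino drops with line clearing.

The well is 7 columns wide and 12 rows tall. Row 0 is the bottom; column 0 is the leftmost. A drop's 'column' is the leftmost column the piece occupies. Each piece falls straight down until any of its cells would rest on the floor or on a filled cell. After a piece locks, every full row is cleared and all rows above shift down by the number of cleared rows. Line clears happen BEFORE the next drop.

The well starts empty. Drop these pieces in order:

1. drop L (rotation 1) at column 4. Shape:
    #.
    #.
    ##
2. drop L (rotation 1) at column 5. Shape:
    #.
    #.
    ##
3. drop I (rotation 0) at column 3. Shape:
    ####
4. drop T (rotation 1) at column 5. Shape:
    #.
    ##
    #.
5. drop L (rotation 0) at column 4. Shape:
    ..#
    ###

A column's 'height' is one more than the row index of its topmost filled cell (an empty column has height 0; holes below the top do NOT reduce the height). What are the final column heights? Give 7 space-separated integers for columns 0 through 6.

Drop 1: L rot1 at col 4 lands with bottom-row=0; cleared 0 line(s) (total 0); column heights now [0 0 0 0 3 1 0], max=3
Drop 2: L rot1 at col 5 lands with bottom-row=1; cleared 0 line(s) (total 0); column heights now [0 0 0 0 3 4 2], max=4
Drop 3: I rot0 at col 3 lands with bottom-row=4; cleared 0 line(s) (total 0); column heights now [0 0 0 5 5 5 5], max=5
Drop 4: T rot1 at col 5 lands with bottom-row=5; cleared 0 line(s) (total 0); column heights now [0 0 0 5 5 8 7], max=8
Drop 5: L rot0 at col 4 lands with bottom-row=8; cleared 0 line(s) (total 0); column heights now [0 0 0 5 9 9 10], max=10

Answer: 0 0 0 5 9 9 10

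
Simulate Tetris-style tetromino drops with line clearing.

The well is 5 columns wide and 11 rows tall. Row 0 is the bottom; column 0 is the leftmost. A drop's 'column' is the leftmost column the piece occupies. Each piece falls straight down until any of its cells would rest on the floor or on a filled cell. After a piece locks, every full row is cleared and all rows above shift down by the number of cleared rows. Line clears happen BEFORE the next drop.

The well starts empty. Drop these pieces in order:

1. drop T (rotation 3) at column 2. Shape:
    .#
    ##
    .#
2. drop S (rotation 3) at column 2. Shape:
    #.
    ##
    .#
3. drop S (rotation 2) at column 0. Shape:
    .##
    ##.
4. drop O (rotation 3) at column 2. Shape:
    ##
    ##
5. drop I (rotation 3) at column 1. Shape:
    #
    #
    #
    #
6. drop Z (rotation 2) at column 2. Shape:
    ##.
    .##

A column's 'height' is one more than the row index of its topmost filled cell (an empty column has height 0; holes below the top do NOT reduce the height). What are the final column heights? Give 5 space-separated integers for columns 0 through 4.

Drop 1: T rot3 at col 2 lands with bottom-row=0; cleared 0 line(s) (total 0); column heights now [0 0 2 3 0], max=3
Drop 2: S rot3 at col 2 lands with bottom-row=3; cleared 0 line(s) (total 0); column heights now [0 0 6 5 0], max=6
Drop 3: S rot2 at col 0 lands with bottom-row=5; cleared 0 line(s) (total 0); column heights now [6 7 7 5 0], max=7
Drop 4: O rot3 at col 2 lands with bottom-row=7; cleared 0 line(s) (total 0); column heights now [6 7 9 9 0], max=9
Drop 5: I rot3 at col 1 lands with bottom-row=7; cleared 0 line(s) (total 0); column heights now [6 11 9 9 0], max=11
Drop 6: Z rot2 at col 2 lands with bottom-row=9; cleared 0 line(s) (total 0); column heights now [6 11 11 11 10], max=11

Answer: 6 11 11 11 10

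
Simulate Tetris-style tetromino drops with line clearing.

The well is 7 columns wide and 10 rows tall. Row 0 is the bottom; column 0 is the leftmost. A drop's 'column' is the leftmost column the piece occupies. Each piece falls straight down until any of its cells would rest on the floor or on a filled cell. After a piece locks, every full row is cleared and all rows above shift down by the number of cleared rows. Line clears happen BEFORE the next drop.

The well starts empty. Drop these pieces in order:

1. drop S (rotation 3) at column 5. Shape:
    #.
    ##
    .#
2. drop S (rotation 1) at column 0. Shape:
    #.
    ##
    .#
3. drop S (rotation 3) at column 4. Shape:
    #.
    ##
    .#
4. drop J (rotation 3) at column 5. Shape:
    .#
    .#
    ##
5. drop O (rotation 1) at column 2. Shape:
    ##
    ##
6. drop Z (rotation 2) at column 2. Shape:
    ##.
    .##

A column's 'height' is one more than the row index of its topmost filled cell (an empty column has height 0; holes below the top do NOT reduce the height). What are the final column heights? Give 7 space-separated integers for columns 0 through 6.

Answer: 3 2 8 8 7 6 8

Derivation:
Drop 1: S rot3 at col 5 lands with bottom-row=0; cleared 0 line(s) (total 0); column heights now [0 0 0 0 0 3 2], max=3
Drop 2: S rot1 at col 0 lands with bottom-row=0; cleared 0 line(s) (total 0); column heights now [3 2 0 0 0 3 2], max=3
Drop 3: S rot3 at col 4 lands with bottom-row=3; cleared 0 line(s) (total 0); column heights now [3 2 0 0 6 5 2], max=6
Drop 4: J rot3 at col 5 lands with bottom-row=5; cleared 0 line(s) (total 0); column heights now [3 2 0 0 6 6 8], max=8
Drop 5: O rot1 at col 2 lands with bottom-row=0; cleared 0 line(s) (total 0); column heights now [3 2 2 2 6 6 8], max=8
Drop 6: Z rot2 at col 2 lands with bottom-row=6; cleared 0 line(s) (total 0); column heights now [3 2 8 8 7 6 8], max=8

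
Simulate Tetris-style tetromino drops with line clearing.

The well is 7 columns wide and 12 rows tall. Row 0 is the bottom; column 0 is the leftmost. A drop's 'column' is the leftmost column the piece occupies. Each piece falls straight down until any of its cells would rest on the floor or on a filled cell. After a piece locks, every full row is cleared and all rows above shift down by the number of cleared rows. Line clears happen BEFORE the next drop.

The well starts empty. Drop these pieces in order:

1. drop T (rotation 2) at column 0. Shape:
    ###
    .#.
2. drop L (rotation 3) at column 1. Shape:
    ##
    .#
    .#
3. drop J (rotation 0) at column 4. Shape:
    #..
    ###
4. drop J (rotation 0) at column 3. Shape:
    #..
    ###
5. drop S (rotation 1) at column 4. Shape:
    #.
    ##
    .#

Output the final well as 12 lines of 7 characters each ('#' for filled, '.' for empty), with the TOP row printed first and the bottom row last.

Drop 1: T rot2 at col 0 lands with bottom-row=0; cleared 0 line(s) (total 0); column heights now [2 2 2 0 0 0 0], max=2
Drop 2: L rot3 at col 1 lands with bottom-row=2; cleared 0 line(s) (total 0); column heights now [2 5 5 0 0 0 0], max=5
Drop 3: J rot0 at col 4 lands with bottom-row=0; cleared 0 line(s) (total 0); column heights now [2 5 5 0 2 1 1], max=5
Drop 4: J rot0 at col 3 lands with bottom-row=2; cleared 0 line(s) (total 0); column heights now [2 5 5 4 3 3 1], max=5
Drop 5: S rot1 at col 4 lands with bottom-row=3; cleared 0 line(s) (total 0); column heights now [2 5 5 4 6 5 1], max=6

Answer: .......
.......
.......
.......
.......
.......
....#..
.##.##.
..##.#.
..####.
###.#..
.#..###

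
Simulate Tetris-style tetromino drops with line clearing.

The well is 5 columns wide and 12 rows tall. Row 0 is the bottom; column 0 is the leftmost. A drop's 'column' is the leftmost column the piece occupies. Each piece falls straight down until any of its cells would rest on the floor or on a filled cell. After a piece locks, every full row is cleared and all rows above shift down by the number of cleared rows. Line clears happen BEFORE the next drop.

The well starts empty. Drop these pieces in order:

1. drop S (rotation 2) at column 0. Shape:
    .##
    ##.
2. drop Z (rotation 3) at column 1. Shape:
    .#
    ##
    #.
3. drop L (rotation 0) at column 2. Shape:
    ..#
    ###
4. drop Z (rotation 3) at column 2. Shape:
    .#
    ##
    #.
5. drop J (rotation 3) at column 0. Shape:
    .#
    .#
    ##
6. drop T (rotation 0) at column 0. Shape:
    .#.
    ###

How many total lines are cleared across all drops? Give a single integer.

Answer: 0

Derivation:
Drop 1: S rot2 at col 0 lands with bottom-row=0; cleared 0 line(s) (total 0); column heights now [1 2 2 0 0], max=2
Drop 2: Z rot3 at col 1 lands with bottom-row=2; cleared 0 line(s) (total 0); column heights now [1 4 5 0 0], max=5
Drop 3: L rot0 at col 2 lands with bottom-row=5; cleared 0 line(s) (total 0); column heights now [1 4 6 6 7], max=7
Drop 4: Z rot3 at col 2 lands with bottom-row=6; cleared 0 line(s) (total 0); column heights now [1 4 8 9 7], max=9
Drop 5: J rot3 at col 0 lands with bottom-row=4; cleared 0 line(s) (total 0); column heights now [5 7 8 9 7], max=9
Drop 6: T rot0 at col 0 lands with bottom-row=8; cleared 0 line(s) (total 0); column heights now [9 10 9 9 7], max=10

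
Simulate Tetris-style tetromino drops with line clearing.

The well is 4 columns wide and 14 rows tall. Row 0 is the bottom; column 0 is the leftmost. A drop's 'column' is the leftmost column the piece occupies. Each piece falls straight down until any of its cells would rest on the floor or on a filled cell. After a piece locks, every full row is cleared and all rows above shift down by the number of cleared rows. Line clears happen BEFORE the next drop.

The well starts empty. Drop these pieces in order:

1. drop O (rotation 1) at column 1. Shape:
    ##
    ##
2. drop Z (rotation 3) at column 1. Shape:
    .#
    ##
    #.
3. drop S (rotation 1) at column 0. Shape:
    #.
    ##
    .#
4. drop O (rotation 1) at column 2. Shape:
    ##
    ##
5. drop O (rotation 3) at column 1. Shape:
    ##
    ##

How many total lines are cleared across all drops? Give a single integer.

Answer: 1

Derivation:
Drop 1: O rot1 at col 1 lands with bottom-row=0; cleared 0 line(s) (total 0); column heights now [0 2 2 0], max=2
Drop 2: Z rot3 at col 1 lands with bottom-row=2; cleared 0 line(s) (total 0); column heights now [0 4 5 0], max=5
Drop 3: S rot1 at col 0 lands with bottom-row=4; cleared 0 line(s) (total 0); column heights now [7 6 5 0], max=7
Drop 4: O rot1 at col 2 lands with bottom-row=5; cleared 1 line(s) (total 1); column heights now [6 5 6 6], max=6
Drop 5: O rot3 at col 1 lands with bottom-row=6; cleared 0 line(s) (total 1); column heights now [6 8 8 6], max=8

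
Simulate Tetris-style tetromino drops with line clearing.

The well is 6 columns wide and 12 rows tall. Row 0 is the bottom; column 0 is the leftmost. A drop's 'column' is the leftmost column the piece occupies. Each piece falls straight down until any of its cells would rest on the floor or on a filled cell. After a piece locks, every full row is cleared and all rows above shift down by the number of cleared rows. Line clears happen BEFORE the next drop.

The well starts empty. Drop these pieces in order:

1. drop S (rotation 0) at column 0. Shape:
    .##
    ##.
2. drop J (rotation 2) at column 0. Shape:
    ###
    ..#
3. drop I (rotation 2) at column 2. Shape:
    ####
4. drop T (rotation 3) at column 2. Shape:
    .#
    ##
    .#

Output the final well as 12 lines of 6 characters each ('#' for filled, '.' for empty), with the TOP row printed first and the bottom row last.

Answer: ......
......
......
......
...#..
..##..
...#..
..####
###...
..#...
.##...
##....

Derivation:
Drop 1: S rot0 at col 0 lands with bottom-row=0; cleared 0 line(s) (total 0); column heights now [1 2 2 0 0 0], max=2
Drop 2: J rot2 at col 0 lands with bottom-row=2; cleared 0 line(s) (total 0); column heights now [4 4 4 0 0 0], max=4
Drop 3: I rot2 at col 2 lands with bottom-row=4; cleared 0 line(s) (total 0); column heights now [4 4 5 5 5 5], max=5
Drop 4: T rot3 at col 2 lands with bottom-row=5; cleared 0 line(s) (total 0); column heights now [4 4 7 8 5 5], max=8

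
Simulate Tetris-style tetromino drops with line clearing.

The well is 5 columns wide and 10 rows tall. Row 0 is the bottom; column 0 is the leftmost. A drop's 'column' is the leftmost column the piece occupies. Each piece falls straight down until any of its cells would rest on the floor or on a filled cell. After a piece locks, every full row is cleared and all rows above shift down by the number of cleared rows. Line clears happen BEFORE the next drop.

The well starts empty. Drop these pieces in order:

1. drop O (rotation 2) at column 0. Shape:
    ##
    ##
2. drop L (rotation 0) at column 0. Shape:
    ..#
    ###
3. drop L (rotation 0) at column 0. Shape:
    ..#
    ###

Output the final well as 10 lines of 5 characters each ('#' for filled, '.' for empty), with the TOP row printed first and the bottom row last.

Drop 1: O rot2 at col 0 lands with bottom-row=0; cleared 0 line(s) (total 0); column heights now [2 2 0 0 0], max=2
Drop 2: L rot0 at col 0 lands with bottom-row=2; cleared 0 line(s) (total 0); column heights now [3 3 4 0 0], max=4
Drop 3: L rot0 at col 0 lands with bottom-row=4; cleared 0 line(s) (total 0); column heights now [5 5 6 0 0], max=6

Answer: .....
.....
.....
.....
..#..
###..
..#..
###..
##...
##...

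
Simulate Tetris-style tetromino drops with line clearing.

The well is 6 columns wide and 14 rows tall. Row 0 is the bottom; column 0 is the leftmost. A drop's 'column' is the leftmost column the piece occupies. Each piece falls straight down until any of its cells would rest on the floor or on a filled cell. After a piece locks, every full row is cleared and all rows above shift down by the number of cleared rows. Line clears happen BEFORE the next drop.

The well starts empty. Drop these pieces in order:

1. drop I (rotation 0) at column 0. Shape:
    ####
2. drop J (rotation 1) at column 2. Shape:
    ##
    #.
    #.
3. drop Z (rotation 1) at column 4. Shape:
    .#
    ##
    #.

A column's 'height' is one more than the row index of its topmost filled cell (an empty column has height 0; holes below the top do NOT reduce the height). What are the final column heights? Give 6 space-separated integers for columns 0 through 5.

Drop 1: I rot0 at col 0 lands with bottom-row=0; cleared 0 line(s) (total 0); column heights now [1 1 1 1 0 0], max=1
Drop 2: J rot1 at col 2 lands with bottom-row=1; cleared 0 line(s) (total 0); column heights now [1 1 4 4 0 0], max=4
Drop 3: Z rot1 at col 4 lands with bottom-row=0; cleared 0 line(s) (total 0); column heights now [1 1 4 4 2 3], max=4

Answer: 1 1 4 4 2 3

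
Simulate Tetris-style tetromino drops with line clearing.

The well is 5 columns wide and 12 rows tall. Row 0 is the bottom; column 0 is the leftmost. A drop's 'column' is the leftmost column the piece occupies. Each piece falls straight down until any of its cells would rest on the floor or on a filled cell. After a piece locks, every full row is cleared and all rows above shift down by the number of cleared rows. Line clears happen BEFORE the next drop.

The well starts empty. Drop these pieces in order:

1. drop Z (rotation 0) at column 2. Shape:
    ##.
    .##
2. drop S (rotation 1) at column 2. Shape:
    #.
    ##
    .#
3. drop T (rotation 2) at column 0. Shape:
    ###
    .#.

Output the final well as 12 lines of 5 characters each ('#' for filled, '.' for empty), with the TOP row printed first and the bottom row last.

Answer: .....
.....
.....
.....
.....
.....
###..
.##..
..##.
...#.
..##.
...##

Derivation:
Drop 1: Z rot0 at col 2 lands with bottom-row=0; cleared 0 line(s) (total 0); column heights now [0 0 2 2 1], max=2
Drop 2: S rot1 at col 2 lands with bottom-row=2; cleared 0 line(s) (total 0); column heights now [0 0 5 4 1], max=5
Drop 3: T rot2 at col 0 lands with bottom-row=4; cleared 0 line(s) (total 0); column heights now [6 6 6 4 1], max=6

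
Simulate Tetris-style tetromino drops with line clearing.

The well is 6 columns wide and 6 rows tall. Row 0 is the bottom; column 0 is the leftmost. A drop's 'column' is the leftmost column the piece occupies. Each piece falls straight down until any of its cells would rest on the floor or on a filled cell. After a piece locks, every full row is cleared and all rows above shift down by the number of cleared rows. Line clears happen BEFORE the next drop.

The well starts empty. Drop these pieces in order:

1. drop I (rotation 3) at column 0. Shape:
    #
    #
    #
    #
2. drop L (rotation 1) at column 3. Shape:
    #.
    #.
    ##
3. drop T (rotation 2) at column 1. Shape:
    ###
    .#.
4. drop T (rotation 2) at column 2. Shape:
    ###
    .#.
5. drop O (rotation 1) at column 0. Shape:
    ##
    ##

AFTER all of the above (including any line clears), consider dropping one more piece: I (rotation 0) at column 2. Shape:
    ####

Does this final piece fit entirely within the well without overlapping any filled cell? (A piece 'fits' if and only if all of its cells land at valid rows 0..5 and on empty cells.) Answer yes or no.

Drop 1: I rot3 at col 0 lands with bottom-row=0; cleared 0 line(s) (total 0); column heights now [4 0 0 0 0 0], max=4
Drop 2: L rot1 at col 3 lands with bottom-row=0; cleared 0 line(s) (total 0); column heights now [4 0 0 3 1 0], max=4
Drop 3: T rot2 at col 1 lands with bottom-row=2; cleared 0 line(s) (total 0); column heights now [4 4 4 4 1 0], max=4
Drop 4: T rot2 at col 2 lands with bottom-row=4; cleared 0 line(s) (total 0); column heights now [4 4 6 6 6 0], max=6
Drop 5: O rot1 at col 0 lands with bottom-row=4; cleared 0 line(s) (total 0); column heights now [6 6 6 6 6 0], max=6
Test piece I rot0 at col 2 (width 4): heights before test = [6 6 6 6 6 0]; fits = False

Answer: no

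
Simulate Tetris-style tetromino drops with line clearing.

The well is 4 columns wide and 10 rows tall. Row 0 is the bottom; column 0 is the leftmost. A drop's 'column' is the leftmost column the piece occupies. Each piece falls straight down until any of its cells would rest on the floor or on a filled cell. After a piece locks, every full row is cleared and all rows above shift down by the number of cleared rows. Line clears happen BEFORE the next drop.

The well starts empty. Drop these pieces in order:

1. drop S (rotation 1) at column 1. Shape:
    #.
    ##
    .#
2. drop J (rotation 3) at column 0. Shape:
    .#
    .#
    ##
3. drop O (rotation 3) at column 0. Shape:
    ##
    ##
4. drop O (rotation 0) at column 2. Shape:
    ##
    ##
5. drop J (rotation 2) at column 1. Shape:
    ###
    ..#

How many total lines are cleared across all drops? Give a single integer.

Drop 1: S rot1 at col 1 lands with bottom-row=0; cleared 0 line(s) (total 0); column heights now [0 3 2 0], max=3
Drop 2: J rot3 at col 0 lands with bottom-row=3; cleared 0 line(s) (total 0); column heights now [4 6 2 0], max=6
Drop 3: O rot3 at col 0 lands with bottom-row=6; cleared 0 line(s) (total 0); column heights now [8 8 2 0], max=8
Drop 4: O rot0 at col 2 lands with bottom-row=2; cleared 1 line(s) (total 1); column heights now [7 7 3 3], max=7
Drop 5: J rot2 at col 1 lands with bottom-row=6; cleared 0 line(s) (total 1); column heights now [7 8 8 8], max=8

Answer: 1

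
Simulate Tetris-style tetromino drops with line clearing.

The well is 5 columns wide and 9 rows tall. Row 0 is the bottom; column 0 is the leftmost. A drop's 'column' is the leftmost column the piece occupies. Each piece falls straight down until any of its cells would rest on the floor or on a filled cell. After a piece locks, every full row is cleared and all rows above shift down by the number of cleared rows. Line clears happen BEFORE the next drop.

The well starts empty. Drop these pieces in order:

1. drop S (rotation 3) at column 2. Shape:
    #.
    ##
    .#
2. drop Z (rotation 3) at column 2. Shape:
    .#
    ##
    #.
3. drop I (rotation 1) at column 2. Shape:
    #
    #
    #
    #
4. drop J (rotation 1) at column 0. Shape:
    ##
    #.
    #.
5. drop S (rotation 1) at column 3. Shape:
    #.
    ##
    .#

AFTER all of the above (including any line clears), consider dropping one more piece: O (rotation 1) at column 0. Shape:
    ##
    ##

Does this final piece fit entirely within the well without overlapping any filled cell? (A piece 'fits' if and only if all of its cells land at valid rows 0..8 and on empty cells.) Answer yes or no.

Answer: yes

Derivation:
Drop 1: S rot3 at col 2 lands with bottom-row=0; cleared 0 line(s) (total 0); column heights now [0 0 3 2 0], max=3
Drop 2: Z rot3 at col 2 lands with bottom-row=3; cleared 0 line(s) (total 0); column heights now [0 0 5 6 0], max=6
Drop 3: I rot1 at col 2 lands with bottom-row=5; cleared 0 line(s) (total 0); column heights now [0 0 9 6 0], max=9
Drop 4: J rot1 at col 0 lands with bottom-row=0; cleared 0 line(s) (total 0); column heights now [3 3 9 6 0], max=9
Drop 5: S rot1 at col 3 lands with bottom-row=5; cleared 0 line(s) (total 0); column heights now [3 3 9 8 7], max=9
Test piece O rot1 at col 0 (width 2): heights before test = [3 3 9 8 7]; fits = True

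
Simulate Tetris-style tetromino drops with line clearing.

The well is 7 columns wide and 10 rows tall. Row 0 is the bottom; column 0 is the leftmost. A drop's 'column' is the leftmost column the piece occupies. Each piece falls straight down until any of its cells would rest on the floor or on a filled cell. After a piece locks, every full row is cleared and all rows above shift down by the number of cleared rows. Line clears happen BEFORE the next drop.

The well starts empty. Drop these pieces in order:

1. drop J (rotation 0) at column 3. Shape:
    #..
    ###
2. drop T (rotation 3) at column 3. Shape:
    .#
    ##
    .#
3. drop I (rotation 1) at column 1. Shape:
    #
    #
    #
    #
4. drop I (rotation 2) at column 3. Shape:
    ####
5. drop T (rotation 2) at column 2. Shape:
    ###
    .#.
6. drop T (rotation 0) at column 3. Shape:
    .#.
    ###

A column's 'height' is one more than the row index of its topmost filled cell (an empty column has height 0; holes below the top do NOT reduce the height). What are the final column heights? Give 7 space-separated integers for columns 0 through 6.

Drop 1: J rot0 at col 3 lands with bottom-row=0; cleared 0 line(s) (total 0); column heights now [0 0 0 2 1 1 0], max=2
Drop 2: T rot3 at col 3 lands with bottom-row=1; cleared 0 line(s) (total 0); column heights now [0 0 0 3 4 1 0], max=4
Drop 3: I rot1 at col 1 lands with bottom-row=0; cleared 0 line(s) (total 0); column heights now [0 4 0 3 4 1 0], max=4
Drop 4: I rot2 at col 3 lands with bottom-row=4; cleared 0 line(s) (total 0); column heights now [0 4 0 5 5 5 5], max=5
Drop 5: T rot2 at col 2 lands with bottom-row=5; cleared 0 line(s) (total 0); column heights now [0 4 7 7 7 5 5], max=7
Drop 6: T rot0 at col 3 lands with bottom-row=7; cleared 0 line(s) (total 0); column heights now [0 4 7 8 9 8 5], max=9

Answer: 0 4 7 8 9 8 5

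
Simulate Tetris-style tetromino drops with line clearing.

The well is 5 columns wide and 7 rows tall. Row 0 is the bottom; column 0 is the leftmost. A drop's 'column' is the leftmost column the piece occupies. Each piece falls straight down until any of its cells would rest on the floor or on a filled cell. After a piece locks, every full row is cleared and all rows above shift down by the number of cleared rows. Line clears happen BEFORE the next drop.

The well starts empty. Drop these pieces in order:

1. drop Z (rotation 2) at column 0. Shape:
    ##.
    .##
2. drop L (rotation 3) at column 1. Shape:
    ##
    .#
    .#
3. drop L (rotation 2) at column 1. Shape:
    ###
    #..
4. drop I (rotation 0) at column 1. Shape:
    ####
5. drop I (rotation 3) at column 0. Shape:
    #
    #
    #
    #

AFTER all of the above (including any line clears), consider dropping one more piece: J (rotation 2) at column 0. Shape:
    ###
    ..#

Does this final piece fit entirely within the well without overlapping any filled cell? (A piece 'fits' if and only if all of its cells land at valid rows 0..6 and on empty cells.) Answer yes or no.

Answer: no

Derivation:
Drop 1: Z rot2 at col 0 lands with bottom-row=0; cleared 0 line(s) (total 0); column heights now [2 2 1 0 0], max=2
Drop 2: L rot3 at col 1 lands with bottom-row=1; cleared 0 line(s) (total 0); column heights now [2 4 4 0 0], max=4
Drop 3: L rot2 at col 1 lands with bottom-row=4; cleared 0 line(s) (total 0); column heights now [2 6 6 6 0], max=6
Drop 4: I rot0 at col 1 lands with bottom-row=6; cleared 0 line(s) (total 0); column heights now [2 7 7 7 7], max=7
Drop 5: I rot3 at col 0 lands with bottom-row=2; cleared 0 line(s) (total 0); column heights now [6 7 7 7 7], max=7
Test piece J rot2 at col 0 (width 3): heights before test = [6 7 7 7 7]; fits = False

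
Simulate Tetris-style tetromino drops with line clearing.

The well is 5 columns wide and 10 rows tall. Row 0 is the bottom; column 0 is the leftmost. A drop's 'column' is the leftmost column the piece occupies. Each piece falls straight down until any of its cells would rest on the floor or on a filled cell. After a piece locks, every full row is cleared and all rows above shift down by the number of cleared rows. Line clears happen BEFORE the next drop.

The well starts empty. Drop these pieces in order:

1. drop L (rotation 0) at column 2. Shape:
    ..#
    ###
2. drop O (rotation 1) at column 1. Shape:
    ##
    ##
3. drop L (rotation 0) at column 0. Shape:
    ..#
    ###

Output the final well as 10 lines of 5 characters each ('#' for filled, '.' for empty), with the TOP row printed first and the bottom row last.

Drop 1: L rot0 at col 2 lands with bottom-row=0; cleared 0 line(s) (total 0); column heights now [0 0 1 1 2], max=2
Drop 2: O rot1 at col 1 lands with bottom-row=1; cleared 0 line(s) (total 0); column heights now [0 3 3 1 2], max=3
Drop 3: L rot0 at col 0 lands with bottom-row=3; cleared 0 line(s) (total 0); column heights now [4 4 5 1 2], max=5

Answer: .....
.....
.....
.....
.....
..#..
###..
.##..
.##.#
..###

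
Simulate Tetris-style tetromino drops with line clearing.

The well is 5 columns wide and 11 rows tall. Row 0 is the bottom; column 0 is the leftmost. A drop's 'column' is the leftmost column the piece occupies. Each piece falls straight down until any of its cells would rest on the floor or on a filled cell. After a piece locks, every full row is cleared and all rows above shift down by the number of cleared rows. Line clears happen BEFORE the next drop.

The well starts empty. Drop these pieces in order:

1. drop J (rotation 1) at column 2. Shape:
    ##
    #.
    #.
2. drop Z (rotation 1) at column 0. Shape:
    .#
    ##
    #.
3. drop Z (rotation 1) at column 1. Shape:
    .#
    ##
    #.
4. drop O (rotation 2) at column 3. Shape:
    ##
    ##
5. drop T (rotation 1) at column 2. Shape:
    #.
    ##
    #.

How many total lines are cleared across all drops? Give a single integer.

Answer: 0

Derivation:
Drop 1: J rot1 at col 2 lands with bottom-row=0; cleared 0 line(s) (total 0); column heights now [0 0 3 3 0], max=3
Drop 2: Z rot1 at col 0 lands with bottom-row=0; cleared 0 line(s) (total 0); column heights now [2 3 3 3 0], max=3
Drop 3: Z rot1 at col 1 lands with bottom-row=3; cleared 0 line(s) (total 0); column heights now [2 5 6 3 0], max=6
Drop 4: O rot2 at col 3 lands with bottom-row=3; cleared 0 line(s) (total 0); column heights now [2 5 6 5 5], max=6
Drop 5: T rot1 at col 2 lands with bottom-row=6; cleared 0 line(s) (total 0); column heights now [2 5 9 8 5], max=9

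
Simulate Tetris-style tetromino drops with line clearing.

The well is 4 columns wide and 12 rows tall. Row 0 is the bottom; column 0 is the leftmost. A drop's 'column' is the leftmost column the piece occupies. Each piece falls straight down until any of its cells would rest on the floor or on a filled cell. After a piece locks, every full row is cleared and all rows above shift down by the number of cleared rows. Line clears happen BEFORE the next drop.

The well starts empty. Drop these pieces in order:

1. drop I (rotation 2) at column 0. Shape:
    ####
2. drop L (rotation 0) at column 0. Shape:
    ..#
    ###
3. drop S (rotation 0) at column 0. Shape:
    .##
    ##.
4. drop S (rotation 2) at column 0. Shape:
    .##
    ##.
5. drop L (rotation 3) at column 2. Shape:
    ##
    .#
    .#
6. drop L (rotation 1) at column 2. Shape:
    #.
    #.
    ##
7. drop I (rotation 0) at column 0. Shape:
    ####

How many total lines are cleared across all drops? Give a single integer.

Answer: 2

Derivation:
Drop 1: I rot2 at col 0 lands with bottom-row=0; cleared 1 line(s) (total 1); column heights now [0 0 0 0], max=0
Drop 2: L rot0 at col 0 lands with bottom-row=0; cleared 0 line(s) (total 1); column heights now [1 1 2 0], max=2
Drop 3: S rot0 at col 0 lands with bottom-row=1; cleared 0 line(s) (total 1); column heights now [2 3 3 0], max=3
Drop 4: S rot2 at col 0 lands with bottom-row=3; cleared 0 line(s) (total 1); column heights now [4 5 5 0], max=5
Drop 5: L rot3 at col 2 lands with bottom-row=3; cleared 0 line(s) (total 1); column heights now [4 5 6 6], max=6
Drop 6: L rot1 at col 2 lands with bottom-row=6; cleared 0 line(s) (total 1); column heights now [4 5 9 7], max=9
Drop 7: I rot0 at col 0 lands with bottom-row=9; cleared 1 line(s) (total 2); column heights now [4 5 9 7], max=9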